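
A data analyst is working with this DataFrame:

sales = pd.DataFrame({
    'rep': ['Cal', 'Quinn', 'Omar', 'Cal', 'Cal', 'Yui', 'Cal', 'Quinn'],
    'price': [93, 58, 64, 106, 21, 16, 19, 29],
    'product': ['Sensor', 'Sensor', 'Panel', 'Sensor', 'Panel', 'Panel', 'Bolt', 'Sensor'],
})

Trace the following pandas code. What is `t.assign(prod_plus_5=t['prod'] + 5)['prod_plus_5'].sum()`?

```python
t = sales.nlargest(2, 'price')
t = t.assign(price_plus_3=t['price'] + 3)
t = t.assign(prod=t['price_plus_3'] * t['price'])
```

take 2 rows with largest price:
   rep  price product
3  Cal    106  Sensor
0  Cal     93  Sensor
add column price_plus_3 = t['price'] + 3:
   rep  price product  price_plus_3
3  Cal    106  Sensor           109
0  Cal     93  Sensor            96
add column prod = t['price_plus_3'] * t['price']:
   rep  price product  price_plus_3   prod
3  Cal    106  Sensor           109  11554
0  Cal     93  Sensor            96   8928
add column prod_plus_5 = t['prod'] + 5:
   rep  price product  price_plus_3   prod  prod_plus_5
3  Cal    106  Sensor           109  11554        11559
0  Cal     93  Sensor            96   8928         8933
Reading off the sum of column 'prod_plus_5', we get 20492.

20492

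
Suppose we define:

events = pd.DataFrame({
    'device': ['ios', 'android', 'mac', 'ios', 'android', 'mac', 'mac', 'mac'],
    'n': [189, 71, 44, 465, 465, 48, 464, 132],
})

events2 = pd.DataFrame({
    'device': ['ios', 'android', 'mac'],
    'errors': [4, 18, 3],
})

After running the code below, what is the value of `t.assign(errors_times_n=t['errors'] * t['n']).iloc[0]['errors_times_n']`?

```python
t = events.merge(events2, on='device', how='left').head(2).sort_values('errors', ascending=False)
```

1278

merge on 'device' (how='left') → 8 rows:
    device    n  errors
0      ios  189       4
1  android   71      18
2      mac   44       3
3      ios  465       4
4  android  465      18
5      mac   48       3
6      mac  464       3
7      mac  132       3
take first 2 rows:
    device    n  errors
0      ios  189       4
1  android   71      18
sort by errors descending:
    device    n  errors
1  android   71      18
0      ios  189       4
add column errors_times_n = t['errors'] * t['n']:
    device    n  errors  errors_times_n
1  android   71      18            1278
0      ios  189       4             756
Finally, value at position 0, column 'errors_times_n' = 1278.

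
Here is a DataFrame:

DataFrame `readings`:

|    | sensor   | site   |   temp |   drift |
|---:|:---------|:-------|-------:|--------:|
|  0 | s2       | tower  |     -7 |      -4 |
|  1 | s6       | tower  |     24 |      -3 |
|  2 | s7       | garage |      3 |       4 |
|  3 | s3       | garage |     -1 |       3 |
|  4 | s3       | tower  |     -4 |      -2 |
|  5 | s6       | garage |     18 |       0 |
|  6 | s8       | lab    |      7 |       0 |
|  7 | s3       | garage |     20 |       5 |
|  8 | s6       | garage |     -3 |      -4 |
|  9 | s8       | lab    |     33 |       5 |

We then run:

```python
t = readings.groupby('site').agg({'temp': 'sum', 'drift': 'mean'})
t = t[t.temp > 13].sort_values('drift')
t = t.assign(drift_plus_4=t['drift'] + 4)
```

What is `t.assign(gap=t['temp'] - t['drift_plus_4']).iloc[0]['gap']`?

31.4

group by site: sum(temp), mean(drift):
        temp  drift
site               
garage    37    1.6
lab       40    2.5
tower     13   -3.0
filter rows where temp > 13:
        temp  drift
site               
garage    37    1.6
lab       40    2.5
sort by drift:
        temp  drift
site               
garage    37    1.6
lab       40    2.5
add column drift_plus_4 = t['drift'] + 4:
        temp  drift  drift_plus_4
site                             
garage    37    1.6           5.6
lab       40    2.5           6.5
add column gap = t['temp'] - t['drift_plus_4']:
        temp  drift  drift_plus_4   gap
site                                   
garage    37    1.6           5.6  31.4
lab       40    2.5           6.5  33.5
Then the value at position 0, column 'gap': 31.4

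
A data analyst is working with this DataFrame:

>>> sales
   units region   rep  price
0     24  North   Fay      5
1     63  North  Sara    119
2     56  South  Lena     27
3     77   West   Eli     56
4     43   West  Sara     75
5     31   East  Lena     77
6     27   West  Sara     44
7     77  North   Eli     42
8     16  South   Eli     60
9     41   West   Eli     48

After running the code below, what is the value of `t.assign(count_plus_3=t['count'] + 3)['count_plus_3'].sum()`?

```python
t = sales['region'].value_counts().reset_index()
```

value_counts of region:
region
West     4
North    3
South    2
East     1
Name: count, dtype: int64
reset_index():
  region  count
0   West      4
1  North      3
2  South      2
3   East      1
add column count_plus_3 = t['count'] + 3:
  region  count  count_plus_3
0   West      4             7
1  North      3             6
2  South      2             5
3   East      1             4

22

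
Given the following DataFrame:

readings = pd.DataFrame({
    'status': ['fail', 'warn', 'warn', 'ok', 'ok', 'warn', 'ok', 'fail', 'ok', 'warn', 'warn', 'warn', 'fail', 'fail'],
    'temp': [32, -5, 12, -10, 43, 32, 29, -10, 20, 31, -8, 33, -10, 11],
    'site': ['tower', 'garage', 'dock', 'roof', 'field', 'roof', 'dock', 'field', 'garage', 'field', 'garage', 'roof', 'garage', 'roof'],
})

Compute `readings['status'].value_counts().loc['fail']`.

4

value_counts of status:
status
warn    6
fail    4
ok      4
Name: count, dtype: int64
Reading off the value at index 'fail', we get 4.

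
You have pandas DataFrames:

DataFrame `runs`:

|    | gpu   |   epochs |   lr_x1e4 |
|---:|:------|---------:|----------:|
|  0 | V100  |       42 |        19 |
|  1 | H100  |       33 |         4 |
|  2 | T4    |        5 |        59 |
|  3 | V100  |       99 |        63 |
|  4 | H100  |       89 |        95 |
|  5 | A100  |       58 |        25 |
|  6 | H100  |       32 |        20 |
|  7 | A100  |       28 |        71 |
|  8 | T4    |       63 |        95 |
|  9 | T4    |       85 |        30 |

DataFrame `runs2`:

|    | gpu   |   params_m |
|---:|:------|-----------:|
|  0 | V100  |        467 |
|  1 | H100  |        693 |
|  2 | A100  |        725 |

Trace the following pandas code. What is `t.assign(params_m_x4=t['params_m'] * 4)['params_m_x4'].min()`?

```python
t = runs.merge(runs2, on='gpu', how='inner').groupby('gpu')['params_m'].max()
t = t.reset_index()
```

1868

merge on 'gpu' (how='inner') → 7 rows:
    gpu  epochs  lr_x1e4  params_m
0  V100      42       19       467
1  H100      33        4       693
2  V100      99       63       467
3  H100      89       95       693
4  A100      58       25       725
5  H100      32       20       693
6  A100      28       71       725
group by gpu, max of params_m:
gpu
A100    725
H100    693
V100    467
Name: params_m, dtype: int64
reset_index():
    gpu  params_m
0  A100       725
1  H100       693
2  V100       467
add column params_m_x4 = t['params_m'] * 4:
    gpu  params_m  params_m_x4
0  A100       725         2900
1  H100       693         2772
2  V100       467         1868
Finally, min of column 'params_m_x4' = 1868.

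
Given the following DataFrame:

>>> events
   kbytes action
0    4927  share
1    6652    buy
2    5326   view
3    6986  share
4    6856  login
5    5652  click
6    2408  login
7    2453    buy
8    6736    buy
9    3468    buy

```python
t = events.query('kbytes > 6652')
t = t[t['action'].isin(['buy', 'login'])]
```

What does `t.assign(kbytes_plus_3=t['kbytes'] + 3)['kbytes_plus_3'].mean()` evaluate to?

filter rows where kbytes > 6652:
   kbytes action
3    6986  share
4    6856  login
8    6736    buy
filter rows where action in ['buy', 'login']:
   kbytes action
4    6856  login
8    6736    buy
add column kbytes_plus_3 = t['kbytes'] + 3:
   kbytes action  kbytes_plus_3
4    6856  login           6859
8    6736    buy           6739
The mean of column 'kbytes_plus_3' is 6799.0.

6799.0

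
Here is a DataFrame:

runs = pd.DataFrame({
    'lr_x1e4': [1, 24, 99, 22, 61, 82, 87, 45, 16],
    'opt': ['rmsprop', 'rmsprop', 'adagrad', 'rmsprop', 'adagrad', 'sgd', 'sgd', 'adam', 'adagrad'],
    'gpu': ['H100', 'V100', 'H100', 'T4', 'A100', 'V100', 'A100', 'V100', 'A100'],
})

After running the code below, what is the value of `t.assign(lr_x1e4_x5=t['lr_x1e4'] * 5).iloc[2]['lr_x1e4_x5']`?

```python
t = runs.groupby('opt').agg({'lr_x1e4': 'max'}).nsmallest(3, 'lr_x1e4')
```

435

group by opt, max of lr_x1e4:
         lr_x1e4
opt             
adagrad       99
adam          45
rmsprop       24
sgd           87
take 3 rows with smallest lr_x1e4:
         lr_x1e4
opt             
rmsprop       24
adam          45
sgd           87
add column lr_x1e4_x5 = t['lr_x1e4'] * 5:
         lr_x1e4  lr_x1e4_x5
opt                         
rmsprop       24         120
adam          45         225
sgd           87         435
Taking the value at position 2, column 'lr_x1e4_x5' gives 435.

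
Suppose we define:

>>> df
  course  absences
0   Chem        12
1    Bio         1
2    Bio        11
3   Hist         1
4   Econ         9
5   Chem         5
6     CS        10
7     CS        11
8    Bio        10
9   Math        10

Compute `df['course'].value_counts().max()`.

3

value_counts of course:
course
Bio     3
Chem    2
CS      2
Hist    1
Econ    1
Math    1
Name: count, dtype: int64
Hence 3.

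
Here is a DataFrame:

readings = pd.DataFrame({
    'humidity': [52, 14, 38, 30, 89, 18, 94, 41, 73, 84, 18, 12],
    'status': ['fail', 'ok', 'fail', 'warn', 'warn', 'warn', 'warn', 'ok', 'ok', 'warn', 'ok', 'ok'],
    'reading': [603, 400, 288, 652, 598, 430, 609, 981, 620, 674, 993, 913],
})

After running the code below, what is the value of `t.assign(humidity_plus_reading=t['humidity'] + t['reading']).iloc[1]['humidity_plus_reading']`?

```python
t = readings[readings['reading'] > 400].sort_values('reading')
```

687

filter rows where reading > 400:
    humidity status  reading
0         52   fail      603
3         30   warn      652
4         89   warn      598
5         18   warn      430
6         94   warn      609
7         41     ok      981
8         73     ok      620
9         84   warn      674
10        18     ok      993
11        12     ok      913
sort by reading:
    humidity status  reading
5         18   warn      430
4         89   warn      598
0         52   fail      603
6         94   warn      609
8         73     ok      620
3         30   warn      652
9         84   warn      674
11        12     ok      913
7         41     ok      981
10        18     ok      993
add column humidity_plus_reading = t['humidity'] + t['reading']:
    humidity status  reading  humidity_plus_reading
5         18   warn      430                    448
4         89   warn      598                    687
0         52   fail      603                    655
6         94   warn      609                    703
8         73     ok      620                    693
3         30   warn      652                    682
9         84   warn      674                    758
11        12     ok      913                    925
7         41     ok      981                   1022
10        18     ok      993                   1011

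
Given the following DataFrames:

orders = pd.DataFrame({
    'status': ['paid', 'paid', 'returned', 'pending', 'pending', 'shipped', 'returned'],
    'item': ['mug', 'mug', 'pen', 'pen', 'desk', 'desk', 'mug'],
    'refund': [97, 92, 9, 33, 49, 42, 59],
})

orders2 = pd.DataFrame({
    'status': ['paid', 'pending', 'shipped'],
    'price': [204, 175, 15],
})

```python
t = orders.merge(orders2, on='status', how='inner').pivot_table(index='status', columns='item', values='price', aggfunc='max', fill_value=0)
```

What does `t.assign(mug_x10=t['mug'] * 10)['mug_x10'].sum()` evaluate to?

2040

merge on 'status' (how='inner') → 5 rows:
    status  item  refund  price
0     paid   mug      97    204
1     paid   mug      92    204
2  pending   pen      33    175
3  pending  desk      49    175
4  shipped  desk      42     15
pivot: rows=status, cols=item, max(price):
item     desk  mug  pen
status                 
paid        0  204    0
pending   175    0  175
shipped    15    0    0
add column mug_x10 = t['mug'] * 10:
item     desk  mug  pen  mug_x10
status                          
paid        0  204    0     2040
pending   175    0  175        0
shipped    15    0    0        0
sum of column 'mug_x10' → 2040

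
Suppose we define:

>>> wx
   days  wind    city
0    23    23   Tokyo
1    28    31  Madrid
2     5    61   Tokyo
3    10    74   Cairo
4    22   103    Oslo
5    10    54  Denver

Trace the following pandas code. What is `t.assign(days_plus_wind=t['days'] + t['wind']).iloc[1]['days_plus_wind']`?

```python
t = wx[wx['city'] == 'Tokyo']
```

66

filter rows where city == 'Tokyo':
   days  wind   city
0    23    23  Tokyo
2     5    61  Tokyo
add column days_plus_wind = t['days'] + t['wind']:
   days  wind   city  days_plus_wind
0    23    23  Tokyo              46
2     5    61  Tokyo              66
So iloc[1]['days_plus_wind'] = 66.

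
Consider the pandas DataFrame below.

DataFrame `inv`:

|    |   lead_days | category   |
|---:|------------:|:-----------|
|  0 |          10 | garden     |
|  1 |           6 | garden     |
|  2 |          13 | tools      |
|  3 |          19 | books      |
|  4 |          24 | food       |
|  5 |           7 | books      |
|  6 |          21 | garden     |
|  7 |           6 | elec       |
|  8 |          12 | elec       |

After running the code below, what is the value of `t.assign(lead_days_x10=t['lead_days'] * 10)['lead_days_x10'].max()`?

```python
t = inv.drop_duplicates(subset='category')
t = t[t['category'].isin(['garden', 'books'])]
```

drop duplicate category (keep=first):
   lead_days category
0         10   garden
2         13    tools
3         19    books
4         24     food
7          6     elec
filter rows where category in ['garden', 'books']:
   lead_days category
0         10   garden
3         19    books
add column lead_days_x10 = t['lead_days'] * 10:
   lead_days category  lead_days_x10
0         10   garden            100
3         19    books            190

190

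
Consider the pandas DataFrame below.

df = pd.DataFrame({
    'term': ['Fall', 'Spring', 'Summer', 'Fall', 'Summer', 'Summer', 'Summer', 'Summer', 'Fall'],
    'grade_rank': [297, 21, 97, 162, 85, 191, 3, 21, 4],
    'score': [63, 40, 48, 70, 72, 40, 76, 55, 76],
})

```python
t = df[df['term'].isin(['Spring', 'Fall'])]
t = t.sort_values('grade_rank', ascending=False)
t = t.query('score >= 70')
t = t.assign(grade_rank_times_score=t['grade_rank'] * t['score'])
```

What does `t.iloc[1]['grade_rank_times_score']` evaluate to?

filter rows where term in ['Spring', 'Fall']:
     term  grade_rank  score
0    Fall         297     63
1  Spring          21     40
3    Fall         162     70
8    Fall           4     76
sort by grade_rank descending:
     term  grade_rank  score
0    Fall         297     63
3    Fall         162     70
1  Spring          21     40
8    Fall           4     76
filter rows where score >= 70:
   term  grade_rank  score
3  Fall         162     70
8  Fall           4     76
add column grade_rank_times_score = t['grade_rank'] * t['score']:
   term  grade_rank  score  grade_rank_times_score
3  Fall         162     70                   11340
8  Fall           4     76                     304

304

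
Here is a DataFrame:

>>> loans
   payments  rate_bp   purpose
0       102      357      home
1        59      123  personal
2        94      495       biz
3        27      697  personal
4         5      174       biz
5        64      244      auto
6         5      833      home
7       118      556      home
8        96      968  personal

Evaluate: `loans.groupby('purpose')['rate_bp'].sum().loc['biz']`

669

group by purpose, sum of rate_bp:
purpose
auto         244
biz          669
home        1746
personal    1788
Name: rate_bp, dtype: int64
So loc['biz'] = 669.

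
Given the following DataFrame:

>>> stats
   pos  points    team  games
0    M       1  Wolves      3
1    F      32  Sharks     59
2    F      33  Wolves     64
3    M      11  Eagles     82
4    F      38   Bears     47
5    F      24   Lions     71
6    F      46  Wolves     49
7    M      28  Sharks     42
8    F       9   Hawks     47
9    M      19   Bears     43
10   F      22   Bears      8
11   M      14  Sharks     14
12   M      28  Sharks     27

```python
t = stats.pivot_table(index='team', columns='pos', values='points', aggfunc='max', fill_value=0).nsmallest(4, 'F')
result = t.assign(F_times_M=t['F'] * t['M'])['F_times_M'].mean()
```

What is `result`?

pivot: rows=team, cols=pos, max(points):
pos      F   M
team          
Bears   38  19
Eagles   0  11
Hawks    9   0
Lions   24   0
Sharks  32  28
Wolves  46   1
take 4 rows with smallest F:
pos      F   M
team          
Eagles   0  11
Hawks    9   0
Lions   24   0
Sharks  32  28
add column F_times_M = t['F'] * t['M']:
pos      F   M  F_times_M
team                     
Eagles   0  11          0
Hawks    9   0          0
Lions   24   0          0
Sharks  32  28        896
Taking the mean of column 'F_times_M' gives 224.0.

224.0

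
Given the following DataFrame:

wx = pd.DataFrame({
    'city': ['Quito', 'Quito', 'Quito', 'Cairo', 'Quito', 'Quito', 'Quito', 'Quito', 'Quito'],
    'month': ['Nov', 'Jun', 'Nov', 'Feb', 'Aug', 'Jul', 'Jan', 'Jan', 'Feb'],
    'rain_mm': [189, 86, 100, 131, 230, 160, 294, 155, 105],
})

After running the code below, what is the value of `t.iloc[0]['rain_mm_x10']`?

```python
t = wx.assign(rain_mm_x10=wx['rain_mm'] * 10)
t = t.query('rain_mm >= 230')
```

2300

add column rain_mm_x10 = wx['rain_mm'] * 10:
    city month  rain_mm  rain_mm_x10
0  Quito   Nov      189         1890
1  Quito   Jun       86          860
2  Quito   Nov      100         1000
3  Cairo   Feb      131         1310
4  Quito   Aug      230         2300
5  Quito   Jul      160         1600
6  Quito   Jan      294         2940
7  Quito   Jan      155         1550
8  Quito   Feb      105         1050
filter rows where rain_mm >= 230:
    city month  rain_mm  rain_mm_x10
4  Quito   Aug      230         2300
6  Quito   Jan      294         2940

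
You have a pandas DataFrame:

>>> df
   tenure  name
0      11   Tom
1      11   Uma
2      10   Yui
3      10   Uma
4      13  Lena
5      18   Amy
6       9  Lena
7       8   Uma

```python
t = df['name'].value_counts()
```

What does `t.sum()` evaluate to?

value_counts of name:
name
Uma     3
Lena    2
Tom     1
Yui     1
Amy     1
Name: count, dtype: int64
Taking the sum of the resulting series gives 8.

8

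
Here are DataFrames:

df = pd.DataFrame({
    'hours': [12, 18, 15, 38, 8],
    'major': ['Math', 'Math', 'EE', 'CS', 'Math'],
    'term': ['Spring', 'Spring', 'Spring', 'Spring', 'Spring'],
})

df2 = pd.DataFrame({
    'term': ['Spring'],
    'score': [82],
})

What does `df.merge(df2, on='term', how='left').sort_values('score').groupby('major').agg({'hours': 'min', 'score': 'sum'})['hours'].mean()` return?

merge on 'term' (how='left') → 5 rows:
   hours major    term  score
0     12  Math  Spring     82
1     18  Math  Spring     82
2     15    EE  Spring     82
3     38    CS  Spring     82
4      8  Math  Spring     82
sort by score:
   hours major    term  score
0     12  Math  Spring     82
1     18  Math  Spring     82
2     15    EE  Spring     82
3     38    CS  Spring     82
4      8  Math  Spring     82
group by major: min(hours), sum(score):
       hours  score
major              
CS        38     82
EE        15     82
Math       8    246
Taking the mean of column 'hours' gives 20.3333333333.

20.3333333333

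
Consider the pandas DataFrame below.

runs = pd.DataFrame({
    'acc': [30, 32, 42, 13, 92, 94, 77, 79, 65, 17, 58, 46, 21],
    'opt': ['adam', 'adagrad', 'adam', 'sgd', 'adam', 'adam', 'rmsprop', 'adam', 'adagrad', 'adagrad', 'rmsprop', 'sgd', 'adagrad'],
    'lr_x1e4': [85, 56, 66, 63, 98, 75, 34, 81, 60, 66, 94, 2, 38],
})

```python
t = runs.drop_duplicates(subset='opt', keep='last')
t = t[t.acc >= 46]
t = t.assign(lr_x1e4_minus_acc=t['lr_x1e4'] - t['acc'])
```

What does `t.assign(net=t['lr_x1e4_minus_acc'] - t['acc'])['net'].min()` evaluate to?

-90

drop duplicate opt (keep=last):
    acc      opt  lr_x1e4
7    79     adam       81
10   58  rmsprop       94
11   46      sgd        2
12   21  adagrad       38
filter rows where acc >= 46:
    acc      opt  lr_x1e4
7    79     adam       81
10   58  rmsprop       94
11   46      sgd        2
add column lr_x1e4_minus_acc = t['lr_x1e4'] - t['acc']:
    acc      opt  lr_x1e4  lr_x1e4_minus_acc
7    79     adam       81                  2
10   58  rmsprop       94                 36
11   46      sgd        2                -44
add column net = t['lr_x1e4_minus_acc'] - t['acc']:
    acc      opt  lr_x1e4  lr_x1e4_minus_acc  net
7    79     adam       81                  2  -77
10   58  rmsprop       94                 36  -22
11   46      sgd        2                -44  -90
Reading off the min of column 'net', we get -90.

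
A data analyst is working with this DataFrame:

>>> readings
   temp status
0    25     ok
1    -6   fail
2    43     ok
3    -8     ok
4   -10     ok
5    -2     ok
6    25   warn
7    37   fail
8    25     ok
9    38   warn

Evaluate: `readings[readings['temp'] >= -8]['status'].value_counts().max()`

filter rows where temp >= -8:
   temp status
0    25     ok
1    -6   fail
2    43     ok
3    -8     ok
5    -2     ok
6    25   warn
7    37   fail
8    25     ok
9    38   warn
value_counts of status:
status
ok      5
fail    2
warn    2
Name: count, dtype: int64
The max of the resulting series is 5.

5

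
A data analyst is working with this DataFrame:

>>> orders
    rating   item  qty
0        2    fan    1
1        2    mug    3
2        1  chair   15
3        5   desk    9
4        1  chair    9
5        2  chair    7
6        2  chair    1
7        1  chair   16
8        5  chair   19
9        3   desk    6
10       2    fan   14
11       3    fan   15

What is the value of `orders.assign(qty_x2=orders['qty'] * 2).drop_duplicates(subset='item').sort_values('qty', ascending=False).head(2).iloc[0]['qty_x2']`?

add column qty_x2 = orders['qty'] * 2:
    rating   item  qty  qty_x2
0        2    fan    1       2
1        2    mug    3       6
2        1  chair   15      30
3        5   desk    9      18
4        1  chair    9      18
5        2  chair    7      14
6        2  chair    1       2
7        1  chair   16      32
8        5  chair   19      38
9        3   desk    6      12
10       2    fan   14      28
11       3    fan   15      30
drop duplicate item (keep=first):
   rating   item  qty  qty_x2
0       2    fan    1       2
1       2    mug    3       6
2       1  chair   15      30
3       5   desk    9      18
sort by qty descending:
   rating   item  qty  qty_x2
2       1  chair   15      30
3       5   desk    9      18
1       2    mug    3       6
0       2    fan    1       2
take first 2 rows:
   rating   item  qty  qty_x2
2       1  chair   15      30
3       5   desk    9      18

30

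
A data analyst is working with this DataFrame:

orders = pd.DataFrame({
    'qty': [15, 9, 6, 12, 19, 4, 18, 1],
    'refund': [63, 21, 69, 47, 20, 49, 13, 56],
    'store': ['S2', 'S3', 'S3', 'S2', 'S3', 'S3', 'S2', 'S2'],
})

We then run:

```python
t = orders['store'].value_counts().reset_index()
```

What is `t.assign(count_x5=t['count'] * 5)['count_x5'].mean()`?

value_counts of store:
store
S2    4
S3    4
Name: count, dtype: int64
reset_index():
  store  count
0    S2      4
1    S3      4
add column count_x5 = t['count'] * 5:
  store  count  count_x5
0    S2      4        20
1    S3      4        20

20.0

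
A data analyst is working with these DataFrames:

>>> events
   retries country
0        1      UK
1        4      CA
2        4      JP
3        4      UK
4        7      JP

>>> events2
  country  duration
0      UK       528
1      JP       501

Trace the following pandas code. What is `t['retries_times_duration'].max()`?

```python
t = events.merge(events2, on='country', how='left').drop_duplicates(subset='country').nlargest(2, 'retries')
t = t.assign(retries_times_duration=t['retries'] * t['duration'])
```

2004.0

merge on 'country' (how='left') → 5 rows:
   retries country  duration
0        1      UK     528.0
1        4      CA       NaN
2        4      JP     501.0
3        4      UK     528.0
4        7      JP     501.0
drop duplicate country (keep=first):
   retries country  duration
0        1      UK     528.0
1        4      CA       NaN
2        4      JP     501.0
take 2 rows with largest retries:
   retries country  duration
1        4      CA       NaN
2        4      JP     501.0
add column retries_times_duration = t['retries'] * t['duration']:
   retries country  duration  retries_times_duration
1        4      CA       NaN                     NaN
2        4      JP     501.0                  2004.0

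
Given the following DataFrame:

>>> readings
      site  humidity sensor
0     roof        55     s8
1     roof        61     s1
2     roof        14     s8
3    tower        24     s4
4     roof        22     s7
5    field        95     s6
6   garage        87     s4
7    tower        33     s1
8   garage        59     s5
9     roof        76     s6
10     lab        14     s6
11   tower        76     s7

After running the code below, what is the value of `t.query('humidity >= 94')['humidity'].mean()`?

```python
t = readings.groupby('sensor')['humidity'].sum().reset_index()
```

group by sensor, sum of humidity:
sensor
s1     94
s4    111
s5     59
s6    185
s7     98
s8     69
Name: humidity, dtype: int64
reset_index():
  sensor  humidity
0     s1        94
1     s4       111
2     s5        59
3     s6       185
4     s7        98
5     s8        69
filter rows where humidity >= 94:
  sensor  humidity
0     s1        94
1     s4       111
3     s6       185
4     s7        98
The mean of column 'humidity' is 122.0.

122.0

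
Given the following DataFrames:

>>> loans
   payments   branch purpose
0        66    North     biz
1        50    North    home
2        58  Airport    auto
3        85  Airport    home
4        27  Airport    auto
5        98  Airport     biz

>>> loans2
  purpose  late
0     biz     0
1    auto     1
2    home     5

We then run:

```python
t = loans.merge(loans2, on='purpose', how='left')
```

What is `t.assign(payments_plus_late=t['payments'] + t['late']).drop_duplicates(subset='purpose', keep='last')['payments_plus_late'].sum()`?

216

merge on 'purpose' (how='left') → 6 rows:
   payments   branch purpose  late
0        66    North     biz     0
1        50    North    home     5
2        58  Airport    auto     1
3        85  Airport    home     5
4        27  Airport    auto     1
5        98  Airport     biz     0
add column payments_plus_late = t['payments'] + t['late']:
   payments   branch purpose  late  payments_plus_late
0        66    North     biz     0                  66
1        50    North    home     5                  55
2        58  Airport    auto     1                  59
3        85  Airport    home     5                  90
4        27  Airport    auto     1                  28
5        98  Airport     biz     0                  98
drop duplicate purpose (keep=last):
   payments   branch purpose  late  payments_plus_late
3        85  Airport    home     5                  90
4        27  Airport    auto     1                  28
5        98  Airport     biz     0                  98
Then the sum of column 'payments_plus_late': 216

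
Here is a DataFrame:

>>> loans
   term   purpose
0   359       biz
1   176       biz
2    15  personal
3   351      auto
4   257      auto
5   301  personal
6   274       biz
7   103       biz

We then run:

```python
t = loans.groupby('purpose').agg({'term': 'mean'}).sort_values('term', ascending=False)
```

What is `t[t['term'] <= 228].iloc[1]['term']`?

158.0

group by purpose, mean of term:
           term
purpose        
auto      304.0
biz       228.0
personal  158.0
sort by term descending:
           term
purpose        
auto      304.0
biz       228.0
personal  158.0
filter rows where term <= 228:
           term
purpose        
biz       228.0
personal  158.0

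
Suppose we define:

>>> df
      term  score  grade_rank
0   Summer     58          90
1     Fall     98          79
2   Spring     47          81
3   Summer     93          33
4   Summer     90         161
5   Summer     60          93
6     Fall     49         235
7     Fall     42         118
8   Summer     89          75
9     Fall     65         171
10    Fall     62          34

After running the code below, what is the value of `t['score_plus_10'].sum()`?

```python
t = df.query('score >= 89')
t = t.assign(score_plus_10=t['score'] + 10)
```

410

filter rows where score >= 89:
     term  score  grade_rank
1    Fall     98          79
3  Summer     93          33
4  Summer     90         161
8  Summer     89          75
add column score_plus_10 = t['score'] + 10:
     term  score  grade_rank  score_plus_10
1    Fall     98          79            108
3  Summer     93          33            103
4  Summer     90         161            100
8  Summer     89          75             99
So sum() = 410.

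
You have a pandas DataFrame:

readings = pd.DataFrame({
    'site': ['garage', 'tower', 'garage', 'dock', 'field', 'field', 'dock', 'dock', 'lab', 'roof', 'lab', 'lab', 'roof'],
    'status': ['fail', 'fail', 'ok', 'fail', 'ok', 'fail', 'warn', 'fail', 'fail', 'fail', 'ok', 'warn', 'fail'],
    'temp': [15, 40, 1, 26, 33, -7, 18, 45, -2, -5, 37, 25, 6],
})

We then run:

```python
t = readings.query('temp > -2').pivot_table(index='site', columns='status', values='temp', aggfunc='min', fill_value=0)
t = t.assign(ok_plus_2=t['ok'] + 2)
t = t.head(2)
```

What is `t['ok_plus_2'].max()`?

filter rows where temp > -2:
      site status  temp
0   garage   fail    15
1    tower   fail    40
2   garage     ok     1
3     dock   fail    26
4    field     ok    33
6     dock   warn    18
7     dock   fail    45
10     lab     ok    37
11     lab   warn    25
12    roof   fail     6
pivot: rows=site, cols=status, min(temp):
status  fail  ok  warn
site                  
dock      26   0    18
field      0  33     0
garage    15   1     0
lab        0  37    25
roof       6   0     0
tower     40   0     0
add column ok_plus_2 = t['ok'] + 2:
status  fail  ok  warn  ok_plus_2
site                             
dock      26   0    18          2
field      0  33     0         35
garage    15   1     0          3
lab        0  37    25         39
roof       6   0     0          2
tower     40   0     0          2
take first 2 rows:
status  fail  ok  warn  ok_plus_2
site                             
dock      26   0    18          2
field      0  33     0         35
Then the max of column 'ok_plus_2': 35

35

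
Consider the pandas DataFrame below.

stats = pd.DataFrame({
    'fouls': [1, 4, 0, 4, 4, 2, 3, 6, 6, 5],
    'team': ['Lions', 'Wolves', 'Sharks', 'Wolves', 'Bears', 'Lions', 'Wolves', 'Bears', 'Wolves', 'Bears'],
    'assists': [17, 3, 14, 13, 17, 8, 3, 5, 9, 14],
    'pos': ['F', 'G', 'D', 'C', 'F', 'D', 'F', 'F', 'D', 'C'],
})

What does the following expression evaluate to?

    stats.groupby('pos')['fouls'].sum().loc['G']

4

group by pos, sum of fouls:
pos
C     9
D     8
F    14
G     4
Name: fouls, dtype: int64
Taking the value at index 'G' gives 4.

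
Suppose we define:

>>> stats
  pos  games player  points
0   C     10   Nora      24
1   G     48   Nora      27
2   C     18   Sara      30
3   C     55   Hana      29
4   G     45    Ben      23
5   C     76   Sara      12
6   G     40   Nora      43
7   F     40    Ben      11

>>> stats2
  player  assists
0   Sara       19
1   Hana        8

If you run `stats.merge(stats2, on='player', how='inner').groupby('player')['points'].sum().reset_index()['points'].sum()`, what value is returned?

71

merge on 'player' (how='inner') → 3 rows:
  pos  games player  points  assists
0   C     18   Sara      30       19
1   C     55   Hana      29        8
2   C     76   Sara      12       19
group by player, sum of points:
player
Hana    29
Sara    42
Name: points, dtype: int64
reset_index():
  player  points
0   Hana      29
1   Sara      42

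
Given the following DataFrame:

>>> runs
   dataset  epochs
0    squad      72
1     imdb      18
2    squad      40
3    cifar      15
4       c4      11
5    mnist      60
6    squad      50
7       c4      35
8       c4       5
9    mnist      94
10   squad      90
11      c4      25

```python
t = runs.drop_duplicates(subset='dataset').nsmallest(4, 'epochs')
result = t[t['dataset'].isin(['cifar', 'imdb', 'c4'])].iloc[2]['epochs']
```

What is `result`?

18

drop duplicate dataset (keep=first):
  dataset  epochs
0   squad      72
1    imdb      18
3   cifar      15
4      c4      11
5   mnist      60
take 4 rows with smallest epochs:
  dataset  epochs
4      c4      11
3   cifar      15
1    imdb      18
5   mnist      60
filter rows where dataset in ['cifar', 'imdb', 'c4']:
  dataset  epochs
4      c4      11
3   cifar      15
1    imdb      18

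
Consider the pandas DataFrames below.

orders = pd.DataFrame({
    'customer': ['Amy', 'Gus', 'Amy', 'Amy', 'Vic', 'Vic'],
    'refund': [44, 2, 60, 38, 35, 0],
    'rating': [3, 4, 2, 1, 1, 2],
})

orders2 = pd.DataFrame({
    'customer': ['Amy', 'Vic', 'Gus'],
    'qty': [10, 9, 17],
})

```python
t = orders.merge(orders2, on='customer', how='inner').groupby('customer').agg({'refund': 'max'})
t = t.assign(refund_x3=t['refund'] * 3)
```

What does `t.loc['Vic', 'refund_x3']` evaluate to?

merge on 'customer' (how='inner') → 6 rows:
  customer  refund  rating  qty
0      Amy      44       3   10
1      Gus       2       4   17
2      Amy      60       2   10
3      Amy      38       1   10
4      Vic      35       1    9
5      Vic       0       2    9
group by customer, max of refund:
          refund
customer        
Amy           60
Gus            2
Vic           35
add column refund_x3 = t['refund'] * 3:
          refund  refund_x3
customer                   
Amy           60        180
Gus            2          6
Vic           35        105
The value at row 'Vic', column 'refund_x3' is 105.

105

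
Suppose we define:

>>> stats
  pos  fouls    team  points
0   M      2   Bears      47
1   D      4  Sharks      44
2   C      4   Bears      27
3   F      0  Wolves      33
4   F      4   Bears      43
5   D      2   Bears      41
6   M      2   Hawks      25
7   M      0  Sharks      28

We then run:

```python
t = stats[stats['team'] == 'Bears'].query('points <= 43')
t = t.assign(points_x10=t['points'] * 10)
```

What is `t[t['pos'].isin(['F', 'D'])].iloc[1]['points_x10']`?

filter rows where team == 'Bears':
  pos  fouls   team  points
0   M      2  Bears      47
2   C      4  Bears      27
4   F      4  Bears      43
5   D      2  Bears      41
filter rows where points <= 43:
  pos  fouls   team  points
2   C      4  Bears      27
4   F      4  Bears      43
5   D      2  Bears      41
add column points_x10 = t['points'] * 10:
  pos  fouls   team  points  points_x10
2   C      4  Bears      27         270
4   F      4  Bears      43         430
5   D      2  Bears      41         410
filter rows where pos in ['F', 'D']:
  pos  fouls   team  points  points_x10
4   F      4  Bears      43         430
5   D      2  Bears      41         410
Then the value at position 1, column 'points_x10': 410

410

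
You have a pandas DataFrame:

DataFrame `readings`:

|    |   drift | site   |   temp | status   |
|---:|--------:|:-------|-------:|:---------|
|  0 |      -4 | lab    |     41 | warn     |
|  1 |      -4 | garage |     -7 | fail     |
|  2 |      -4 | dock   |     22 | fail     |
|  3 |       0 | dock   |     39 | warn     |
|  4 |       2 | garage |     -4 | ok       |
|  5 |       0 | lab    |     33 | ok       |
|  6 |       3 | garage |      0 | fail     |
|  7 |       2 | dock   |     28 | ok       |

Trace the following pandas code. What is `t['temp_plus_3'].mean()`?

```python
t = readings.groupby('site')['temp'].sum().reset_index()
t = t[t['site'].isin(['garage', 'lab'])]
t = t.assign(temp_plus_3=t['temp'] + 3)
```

34.5

group by site, sum of temp:
site
dock      89
garage   -11
lab       74
Name: temp, dtype: int64
reset_index():
     site  temp
0    dock    89
1  garage   -11
2     lab    74
filter rows where site in ['garage', 'lab']:
     site  temp
1  garage   -11
2     lab    74
add column temp_plus_3 = t['temp'] + 3:
     site  temp  temp_plus_3
1  garage   -11           -8
2     lab    74           77
Reading off the mean of column 'temp_plus_3', we get 34.5.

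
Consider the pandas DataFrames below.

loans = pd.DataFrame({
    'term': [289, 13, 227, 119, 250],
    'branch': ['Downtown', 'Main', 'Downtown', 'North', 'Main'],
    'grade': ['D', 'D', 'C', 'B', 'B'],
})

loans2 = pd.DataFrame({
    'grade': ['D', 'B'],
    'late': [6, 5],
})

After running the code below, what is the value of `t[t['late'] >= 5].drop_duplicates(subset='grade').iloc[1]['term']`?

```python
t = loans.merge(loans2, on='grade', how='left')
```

merge on 'grade' (how='left') → 5 rows:
   term    branch grade  late
0   289  Downtown     D   6.0
1    13      Main     D   6.0
2   227  Downtown     C   NaN
3   119     North     B   5.0
4   250      Main     B   5.0
filter rows where late >= 5:
   term    branch grade  late
0   289  Downtown     D   6.0
1    13      Main     D   6.0
3   119     North     B   5.0
4   250      Main     B   5.0
drop duplicate grade (keep=first):
   term    branch grade  late
0   289  Downtown     D   6.0
3   119     North     B   5.0
Finally, value at position 1, column 'term' = 119.

119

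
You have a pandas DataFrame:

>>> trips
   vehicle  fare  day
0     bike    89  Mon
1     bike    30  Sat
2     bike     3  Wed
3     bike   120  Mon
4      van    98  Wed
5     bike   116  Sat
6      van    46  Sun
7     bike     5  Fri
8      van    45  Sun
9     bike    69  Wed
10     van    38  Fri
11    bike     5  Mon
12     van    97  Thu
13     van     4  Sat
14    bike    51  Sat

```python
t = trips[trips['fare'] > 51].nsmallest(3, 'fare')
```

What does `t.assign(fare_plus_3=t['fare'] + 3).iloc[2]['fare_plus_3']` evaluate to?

filter rows where fare > 51:
   vehicle  fare  day
0     bike    89  Mon
3     bike   120  Mon
4      van    98  Wed
5     bike   116  Sat
9     bike    69  Wed
12     van    97  Thu
take 3 rows with smallest fare:
   vehicle  fare  day
9     bike    69  Wed
0     bike    89  Mon
12     van    97  Thu
add column fare_plus_3 = t['fare'] + 3:
   vehicle  fare  day  fare_plus_3
9     bike    69  Wed           72
0     bike    89  Mon           92
12     van    97  Thu          100
The value at position 2, column 'fare_plus_3' is 100.

100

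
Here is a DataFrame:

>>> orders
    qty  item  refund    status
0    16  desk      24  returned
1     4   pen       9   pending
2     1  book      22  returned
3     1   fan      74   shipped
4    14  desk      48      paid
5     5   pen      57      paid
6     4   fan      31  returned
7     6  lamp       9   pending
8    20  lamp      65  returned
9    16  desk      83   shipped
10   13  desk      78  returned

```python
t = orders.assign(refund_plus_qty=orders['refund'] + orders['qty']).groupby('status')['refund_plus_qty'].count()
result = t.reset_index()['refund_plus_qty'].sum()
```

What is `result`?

11

add column refund_plus_qty = orders['refund'] + orders['qty']:
    qty  item  refund    status  refund_plus_qty
0    16  desk      24  returned               40
1     4   pen       9   pending               13
2     1  book      22  returned               23
3     1   fan      74   shipped               75
4    14  desk      48      paid               62
5     5   pen      57      paid               62
6     4   fan      31  returned               35
7     6  lamp       9   pending               15
8    20  lamp      65  returned               85
9    16  desk      83   shipped               99
10   13  desk      78  returned               91
group by status, count of refund_plus_qty:
status
paid        2
pending     2
returned    5
shipped     2
Name: refund_plus_qty, dtype: int64
reset_index():
     status  refund_plus_qty
0      paid                2
1   pending                2
2  returned                5
3   shipped                2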